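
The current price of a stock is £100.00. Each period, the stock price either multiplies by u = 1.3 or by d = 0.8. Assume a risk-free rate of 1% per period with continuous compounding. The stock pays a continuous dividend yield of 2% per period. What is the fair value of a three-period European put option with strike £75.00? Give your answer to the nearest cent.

Per-period risk-free factor R = e^0.01 = 1.0101; dividend-adjusted growth = e^(0.01−0.02) = 0.9900.
Risk-neutral probability p = (0.9900 − 0.8)/(1.3 − 0.8) = 0.1900/0.5000 = 0.3801
Terminal stock prices: S_uuu = 219.7, S_uud = 135.2, S_udd = 83.2, S_ddd = 51.2
Terminal payoffs (K − S): max(-144.7, 0) = 0, max(-60.2, 0) = 0, max(-8.2, 0) = 0, max(23.8, 0) = 23.8
Node uu (S = 169): V_uu = e^(−0.01)·[0.3801·0.0000 + 0.6199·0.0000] = 0.0000
Node ud (S = 104): V_ud = e^(−0.01)·[0.3801·0.0000 + 0.6199·0.0000] = 0.0000
Node dd (S = 64): V_dd = e^(−0.01)·[0.3801·0.0000 + 0.6199·23.8000] = 14.6068
Node u (S = 130): V_u = e^(−0.01)·[0.3801·0.0000 + 0.6199·0.0000] = 0.0000
Node d (S = 80): V_d = e^(−0.01)·[0.3801·0.0000 + 0.6199·14.6068] = 8.9647
Node 0 (S = 100): V_0 = e^(−0.01)·[0.3801·0.0000 + 0.6199·8.9647] = 5.5019

£5.50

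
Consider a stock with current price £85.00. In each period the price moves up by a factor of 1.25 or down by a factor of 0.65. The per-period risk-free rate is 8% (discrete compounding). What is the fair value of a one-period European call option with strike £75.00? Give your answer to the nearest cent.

Risk-neutral probability p = (1 + 0.08 − 0.65)/(1.25 − 0.65) = 0.4300/0.6000 = 0.7167
Terminal stock prices: S_u = 106.2, S_d = 55.25
Terminal payoffs (S − K): max(31.25, 0) = 31.25, max(-19.75, 0) = 0
Node 0 (S = 85): V_0 = 1/1.08·[0.7167·31.2500 + 0.2833·0.0000] = 20.7369

£20.74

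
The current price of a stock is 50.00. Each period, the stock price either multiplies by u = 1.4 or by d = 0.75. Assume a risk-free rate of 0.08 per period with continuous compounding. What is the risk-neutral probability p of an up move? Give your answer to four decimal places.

Risk-neutral probability p = (e^0.08 − 0.75)/(1.4 − 0.75) = 0.3333/0.6500 = 0.5127

p = 0.5127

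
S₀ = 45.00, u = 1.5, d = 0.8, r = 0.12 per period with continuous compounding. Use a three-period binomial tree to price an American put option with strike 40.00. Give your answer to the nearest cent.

Risk-neutral probability p = (e^0.12 − 0.8)/(1.5 − 0.8) = 0.3275/0.7000 = 0.4679
Terminal stock prices: S_uuu = 151.9, S_uud = 81, S_udd = 43.2, S_ddd = 23.04
Terminal payoffs (K − S): max(-111.9, 0) = 0, max(-41, 0) = 0, max(-3.2, 0) = 0, max(16.96, 0) = 16.96
Node uu (S = 101.2): continuation = e^(−0.12)·[0.4679·0.0000 + 0.5321·0.0000] = 0.0000; exercise value = 0.0000 ≤ continuation, so V_uu = 0.0000
Node ud (S = 54): continuation = e^(−0.12)·[0.4679·0.0000 + 0.5321·0.0000] = 0.0000; exercise value = 0.0000 ≤ continuation, so V_ud = 0.0000
Node dd (S = 28.8): continuation = e^(−0.12)·[0.4679·0.0000 + 0.5321·16.9600] = 8.0047; exercise value = 11.2000 > continuation, so V_dd = 11.2000 (exercise)
Node u (S = 67.5): continuation = e^(−0.12)·[0.4679·0.0000 + 0.5321·0.0000] = 0.0000; exercise value = 0.0000 ≤ continuation, so V_u = 0.0000
Node d (S = 36): continuation = e^(−0.12)·[0.4679·0.0000 + 0.5321·11.2000] = 5.2861; exercise value = 4.0000 ≤ continuation, so V_d = 5.2861
Node 0 (S = 45): continuation = e^(−0.12)·[0.4679·0.0000 + 0.5321·5.2861] = 2.4949; exercise value = 0.0000 ≤ continuation, so V_0 = 2.4949

2.49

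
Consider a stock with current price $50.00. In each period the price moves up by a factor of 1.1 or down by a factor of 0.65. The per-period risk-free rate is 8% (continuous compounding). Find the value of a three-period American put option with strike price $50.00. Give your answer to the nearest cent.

Risk-neutral probability p = (e^0.08 − 0.65)/(1.1 − 0.65) = 0.4333/0.4500 = 0.9629
Terminal stock prices: S_uuu = 66.55, S_uud = 39.33, S_udd = 23.24, S_ddd = 13.73
Terminal payoffs (K − S): max(-16.55, 0) = 0, max(10.67, 0) = 10.67, max(26.76, 0) = 26.76, max(36.27, 0) = 36.27
Node uu (S = 60.5): continuation = e^(−0.08)·[0.9629·0.0000 + 0.0371·10.6750] = 0.3660; exercise value = 0.0000 ≤ continuation, so V_uu = 0.3660
Node ud (S = 35.75): continuation = e^(−0.08)·[0.9629·10.6750 + 0.0371·26.7625] = 10.4058; exercise value = 14.2500 > continuation, so V_ud = 14.2500 (exercise)
Node dd (S = 21.13): continuation = e^(−0.08)·[0.9629·26.7625 + 0.0371·36.2687] = 25.0308; exercise value = 28.8750 > continuation, so V_dd = 28.8750 (exercise)
Node u (S = 55): continuation = e^(−0.08)·[0.9629·0.3660 + 0.0371·14.2500] = 0.8139; exercise value = 0.0000 ≤ continuation, so V_u = 0.8139
Node d (S = 32.5): continuation = e^(−0.08)·[0.9629·14.2500 + 0.0371·28.8750] = 13.6558; exercise value = 17.5000 > continuation, so V_d = 17.5000 (exercise)
Node 0 (S = 50): continuation = e^(−0.08)·[0.9629·0.8139 + 0.0371·17.5000] = 1.3234; exercise value = 0.0000 ≤ continuation, so V_0 = 1.3234

$1.32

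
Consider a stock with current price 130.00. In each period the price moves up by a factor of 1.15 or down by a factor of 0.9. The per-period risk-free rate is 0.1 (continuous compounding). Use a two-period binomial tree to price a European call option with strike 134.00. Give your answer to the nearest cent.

21.05

Risk-neutral probability p = (e^0.1 − 0.9)/(1.15 − 0.9) = 0.2052/0.2500 = 0.8207
Terminal stock prices: S_uu = 171.9, S_ud = 134.6, S_dd = 105.3
Terminal payoffs (S − K): max(37.92, 0) = 37.92, max(0.55, 0) = 0.55, max(-28.7, 0) = 0
Node u (S = 149.5): V_u = e^(−0.1)·[0.8207·37.9250 + 0.1793·0.5500] = 28.2518
Node d (S = 117): V_d = e^(−0.1)·[0.8207·0.5500 + 0.1793·0.0000] = 0.4084
Node 0 (S = 130): V_0 = e^(−0.1)·[0.8207·28.2518 + 0.1793·0.4084] = 21.0456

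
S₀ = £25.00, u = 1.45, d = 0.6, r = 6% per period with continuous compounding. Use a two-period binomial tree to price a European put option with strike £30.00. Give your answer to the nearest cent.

Risk-neutral probability p = (e^0.06 − 0.6)/(1.45 − 0.6) = 0.4618/0.8500 = 0.5433
Terminal stock prices: S_uu = 52.56, S_ud = 21.75, S_dd = 9
Terminal payoffs (K − S): max(-22.56, 0) = 0, max(8.25, 0) = 8.25, max(21, 0) = 21
Node u (S = 36.25): V_u = e^(−0.06)·[0.5433·0.0000 + 0.4567·8.2500] = 3.5481
Node d (S = 15): V_d = e^(−0.06)·[0.5433·8.2500 + 0.4567·21.0000] = 13.2529
Node 0 (S = 25): V_0 = e^(−0.06)·[0.5433·3.5481 + 0.4567·13.2529] = 7.5152

£7.52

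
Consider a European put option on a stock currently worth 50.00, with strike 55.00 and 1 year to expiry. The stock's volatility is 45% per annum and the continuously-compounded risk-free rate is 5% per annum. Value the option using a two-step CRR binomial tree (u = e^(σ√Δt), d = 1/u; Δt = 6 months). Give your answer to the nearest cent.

10.27

CRR parameters: u = e^(σ√Δt) = e^(0.45·√0.5) = 1.3746, d = 1/u = 0.7275
Per-period rate: rΔt = 0.05·0.5 = 0.025, so R = e^0.025 = 1.0253
Risk-neutral probability p = (e^0.025 − 0.7275)/(1.3746 − 0.7275) = 0.2979/0.6472 = 0.4602
Terminal stock prices: S_uu = 94.48, S_ud = 50, S_dd = 26.46
Terminal payoffs (K − S): max(-39.48, 0) = 0, max(5, 0) = 5, max(28.54, 0) = 28.54
Node u (S = 68.73): V_u = e^(−0.025)·[0.4602·0.0000 + 0.5398·5.0000] = 2.6322
Node d (S = 36.37): V_d = e^(−0.025)·[0.4602·5.0000 + 0.5398·28.5402] = 17.2691
Node 0 (S = 50): V_0 = e^(−0.025)·[0.4602·2.6322 + 0.5398·17.2691] = 10.2727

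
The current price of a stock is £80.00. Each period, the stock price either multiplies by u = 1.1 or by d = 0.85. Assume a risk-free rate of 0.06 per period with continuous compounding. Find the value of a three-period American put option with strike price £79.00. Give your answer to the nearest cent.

£2.06

Risk-neutral probability p = (e^0.06 − 0.85)/(1.1 − 0.85) = 0.2118/0.2500 = 0.8473
Terminal stock prices: S_uuu = 106.5, S_uud = 82.28, S_udd = 63.58, S_ddd = 49.13
Terminal payoffs (K − S): max(-27.48, 0) = 0, max(-3.28, 0) = 0, max(15.42, 0) = 15.42, max(29.87, 0) = 29.87
Node uu (S = 96.8): continuation = e^(−0.06)·[0.8473·0.0000 + 0.1527·0.0000] = 0.0000; exercise value = 0.0000 ≤ continuation, so V_uu = 0.0000
Node ud (S = 74.8): continuation = e^(−0.06)·[0.8473·0.0000 + 0.1527·15.4200] = 2.2168; exercise value = 4.2000 > continuation, so V_ud = 4.2000 (exercise)
Node dd (S = 57.8): continuation = e^(−0.06)·[0.8473·15.4200 + 0.1527·29.8700] = 16.5994; exercise value = 21.2000 > continuation, so V_dd = 21.2000 (exercise)
Node u (S = 88): continuation = e^(−0.06)·[0.8473·0.0000 + 0.1527·4.2000] = 0.6038; exercise value = 0.0000 ≤ continuation, so V_u = 0.6038
Node d (S = 68): continuation = e^(−0.06)·[0.8473·4.2000 + 0.1527·21.2000] = 6.3994; exercise value = 11.0000 > continuation, so V_d = 11.0000 (exercise)
Node 0 (S = 80): continuation = e^(−0.06)·[0.8473·0.6038 + 0.1527·11.0000] = 2.0632; exercise value = 0.0000 ≤ continuation, so V_0 = 2.0632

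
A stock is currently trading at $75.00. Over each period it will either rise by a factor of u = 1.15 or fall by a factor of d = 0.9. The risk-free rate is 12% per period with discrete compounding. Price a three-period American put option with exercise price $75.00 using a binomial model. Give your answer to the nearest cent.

Risk-neutral probability p = (1 + 0.12 − 0.9)/(1.15 − 0.9) = 0.2200/0.2500 = 0.8800
Terminal stock prices: S_uuu = 114.1, S_uud = 89.27, S_udd = 69.86, S_ddd = 54.68
Terminal payoffs (K − S): max(-39.07, 0) = 0, max(-14.27, 0) = 0, max(5.137, 0) = 5.137, max(20.32, 0) = 20.32
Node uu (S = 99.19): continuation = 1/1.12·[0.8800·0.0000 + 0.1200·0.0000] = 0.0000; exercise value = 0.0000 ≤ continuation, so V_uu = 0.0000
Node ud (S = 77.62): continuation = 1/1.12·[0.8800·0.0000 + 0.1200·5.1375] = 0.5504; exercise value = 0.0000 ≤ continuation, so V_ud = 0.5504
Node dd (S = 60.75): continuation = 1/1.12·[0.8800·5.1375 + 0.1200·20.3250] = 6.2143; exercise value = 14.2500 > continuation, so V_dd = 14.2500 (exercise)
Node u (S = 86.25): continuation = 1/1.12·[0.8800·0.0000 + 0.1200·0.5504] = 0.0590; exercise value = 0.0000 ≤ continuation, so V_u = 0.0590
Node d (S = 67.5): continuation = 1/1.12·[0.8800·0.5504 + 0.1200·14.2500] = 1.9593; exercise value = 7.5000 > continuation, so V_d = 7.5000 (exercise)
Node 0 (S = 75): continuation = 1/1.12·[0.8800·0.0590 + 0.1200·7.5000] = 0.8499; exercise value = 0.0000 ≤ continuation, so V_0 = 0.8499

$0.85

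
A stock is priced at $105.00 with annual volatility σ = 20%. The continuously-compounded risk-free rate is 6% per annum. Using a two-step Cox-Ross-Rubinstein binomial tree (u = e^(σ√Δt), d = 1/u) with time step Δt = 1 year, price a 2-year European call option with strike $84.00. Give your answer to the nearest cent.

$32.40

CRR parameters: u = e^(σ√Δt) = e^(0.2·√1) = 1.2214, d = 1/u = 0.8187
Per-period rate: rΔt = 0.06·1 = 0.06, so R = e^0.06 = 1.0618
Risk-neutral probability p = (e^0.06 − 0.8187)/(1.2214 − 0.8187) = 0.2431/0.4027 = 0.6037
Terminal stock prices: S_uu = 156.6, S_ud = 105, S_dd = 70.38
Terminal payoffs (S − K): max(72.64, 0) = 72.64, max(21, 0) = 21, max(-13.62, 0) = 0
Node u (S = 128.2): V_u = e^(−0.06)·[0.6037·72.6416 + 0.3963·21.0000] = 49.1391
Node d (S = 85.97): V_d = e^(−0.06)·[0.6037·21.0000 + 0.3963·0.0000] = 11.9400
Node 0 (S = 105): V_0 = e^(−0.06)·[0.6037·49.1391 + 0.3963·11.9400] = 32.3951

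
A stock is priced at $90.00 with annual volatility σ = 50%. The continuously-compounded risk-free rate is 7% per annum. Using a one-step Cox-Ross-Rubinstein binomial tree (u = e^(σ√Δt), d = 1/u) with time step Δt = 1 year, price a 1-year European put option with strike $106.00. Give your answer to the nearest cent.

CRR parameters: u = e^(σ√Δt) = e^(0.5·√1) = 1.6487, d = 1/u = 0.6065
Per-period rate: rΔt = 0.07·1 = 0.07, so R = e^0.07 = 1.0725
Risk-neutral probability p = (e^0.07 − 0.6065)/(1.6487 − 0.6065) = 0.4660/1.0422 = 0.4471
Terminal stock prices: S_u = 148.4, S_d = 54.59
Terminal payoffs (K − S): max(-42.38, 0) = 0, max(51.41, 0) = 51.41
Node 0 (S = 90): V_0 = e^(−0.07)·[0.4471·0.0000 + 0.5529·51.4122] = 26.5034

$26.50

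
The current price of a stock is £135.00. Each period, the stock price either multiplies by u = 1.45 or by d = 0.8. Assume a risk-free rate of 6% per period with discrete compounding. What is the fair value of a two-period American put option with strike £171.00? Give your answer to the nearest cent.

£38.74

Risk-neutral probability p = (1 + 0.06 − 0.8)/(1.45 − 0.8) = 0.2600/0.6500 = 0.4000
Terminal stock prices: S_uu = 283.8, S_ud = 156.6, S_dd = 86.4
Terminal payoffs (K − S): max(-112.8, 0) = 0, max(14.4, 0) = 14.4, max(84.6, 0) = 84.6
Node u (S = 195.8): continuation = 1/1.06·[0.4000·0.0000 + 0.6000·14.4000] = 8.1509; exercise value = 0.0000 ≤ continuation, so V_u = 8.1509
Node d (S = 108): continuation = 1/1.06·[0.4000·14.4000 + 0.6000·84.6000] = 53.3208; exercise value = 63.0000 > continuation, so V_d = 63.0000 (exercise)
Node 0 (S = 135): continuation = 1/1.06·[0.4000·8.1509 + 0.6000·63.0000] = 38.7362; exercise value = 36.0000 ≤ continuation, so V_0 = 38.7362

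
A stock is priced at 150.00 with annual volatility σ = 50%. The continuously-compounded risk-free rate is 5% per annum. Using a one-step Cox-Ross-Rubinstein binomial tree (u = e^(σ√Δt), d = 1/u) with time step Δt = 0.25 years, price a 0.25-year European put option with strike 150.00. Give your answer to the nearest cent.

CRR parameters: u = e^(σ√Δt) = e^(0.5·√0.25) = 1.2840, d = 1/u = 0.7788
Per-period rate: rΔt = 0.05·0.25 = 0.0125, so R = e^0.0125 = 1.0126
Risk-neutral probability p = (e^0.0125 − 0.7788)/(1.2840 − 0.7788) = 0.2338/0.5052 = 0.4627
Terminal stock prices: S_u = 192.6, S_d = 116.8
Terminal payoffs (K − S): max(-42.6, 0) = 0, max(33.18, 0) = 33.18
Node 0 (S = 150): V_0 = e^(−0.0125)·[0.4627·0.0000 + 0.5373·33.1799] = 17.6054

17.61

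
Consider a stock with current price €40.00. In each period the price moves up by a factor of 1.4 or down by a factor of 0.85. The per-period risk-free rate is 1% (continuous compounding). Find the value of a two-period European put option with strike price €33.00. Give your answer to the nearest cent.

€2.02

Risk-neutral probability p = (e^0.01 − 0.85)/(1.4 − 0.85) = 0.1601/0.5500 = 0.2910
Terminal stock prices: S_uu = 78.4, S_ud = 47.6, S_dd = 28.9
Terminal payoffs (K − S): max(-45.4, 0) = 0, max(-14.6, 0) = 0, max(4.1, 0) = 4.1
Node u (S = 56): V_u = e^(−0.01)·[0.2910·0.0000 + 0.7090·0.0000] = 0.0000
Node d (S = 34): V_d = e^(−0.01)·[0.2910·0.0000 + 0.7090·4.1000] = 2.8780
Node 0 (S = 40): V_0 = e^(−0.01)·[0.2910·0.0000 + 0.7090·2.8780] = 2.0202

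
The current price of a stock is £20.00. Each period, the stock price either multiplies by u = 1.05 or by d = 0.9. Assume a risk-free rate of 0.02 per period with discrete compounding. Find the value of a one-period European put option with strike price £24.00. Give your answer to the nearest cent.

Risk-neutral probability p = (1 + 0.02 − 0.9)/(1.05 − 0.9) = 0.1200/0.1500 = 0.8000
Terminal stock prices: S_u = 21, S_d = 18
Terminal payoffs (K − S): max(3, 0) = 3, max(6, 0) = 6
Node 0 (S = 20): V_0 = 1/1.02·[0.8000·3.0000 + 0.2000·6.0000] = 3.5294

£3.53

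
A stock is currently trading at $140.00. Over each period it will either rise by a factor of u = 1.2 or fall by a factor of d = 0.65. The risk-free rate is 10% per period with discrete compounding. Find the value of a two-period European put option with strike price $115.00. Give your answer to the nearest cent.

$2.95

Risk-neutral probability p = (1 + 0.1 − 0.65)/(1.2 − 0.65) = 0.4500/0.5500 = 0.8182
Terminal stock prices: S_uu = 201.6, S_ud = 109.2, S_dd = 59.15
Terminal payoffs (K − S): max(-86.6, 0) = 0, max(5.8, 0) = 5.8, max(55.85, 0) = 55.85
Node u (S = 168): V_u = 1/1.1·[0.8182·0.0000 + 0.1818·5.8000] = 0.9587
Node d (S = 91): V_d = 1/1.1·[0.8182·5.8000 + 0.1818·55.8500] = 13.5455
Node 0 (S = 140): V_0 = 1/1.1·[0.8182·0.9587 + 0.1818·13.5455] = 2.9520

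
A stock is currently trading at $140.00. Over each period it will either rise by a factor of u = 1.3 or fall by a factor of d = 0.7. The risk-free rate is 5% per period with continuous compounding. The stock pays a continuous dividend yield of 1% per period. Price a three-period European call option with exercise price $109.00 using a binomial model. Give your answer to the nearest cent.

Per-period risk-free factor R = e^0.05 = 1.0513; dividend-adjusted growth = e^(0.05−0.01) = 1.0408.
Risk-neutral probability p = (1.0408 − 0.7)/(1.3 − 0.7) = 0.3408/0.6000 = 0.5680
Terminal stock prices: S_uuu = 307.6, S_uud = 165.6, S_udd = 89.18, S_ddd = 48.02
Terminal payoffs (S − K): max(198.6, 0) = 198.6, max(56.62, 0) = 56.62, max(-19.82, 0) = 0, max(-60.98, 0) = 0
Node uu (S = 236.6): V_uu = e^(−0.05)·[0.5680·198.5800 + 0.4320·56.6200] = 130.5618
Node ud (S = 127.4): V_ud = e^(−0.05)·[0.5680·56.6200 + 0.4320·0.0000] = 30.5927
Node dd (S = 68.6): V_dd = e^(−0.05)·[0.5680·0.0000 + 0.4320·0.0000] = 0.0000
Node u (S = 182): V_u = e^(−0.05)·[0.5680·130.5618 + 0.4320·30.5927] = 83.1155
Node d (S = 98): V_d = e^(−0.05)·[0.5680·30.5927 + 0.4320·0.0000] = 16.5297
Node 0 (S = 140): V_0 = e^(−0.05)·[0.5680·83.1155 + 0.4320·16.5297] = 51.7009

$51.70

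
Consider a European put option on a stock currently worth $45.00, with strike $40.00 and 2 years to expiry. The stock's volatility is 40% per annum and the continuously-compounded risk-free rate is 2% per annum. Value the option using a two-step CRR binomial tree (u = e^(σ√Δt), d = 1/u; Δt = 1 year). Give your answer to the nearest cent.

CRR parameters: u = e^(σ√Δt) = e^(0.4·√1) = 1.4918, d = 1/u = 0.6703
Per-period rate: rΔt = 0.02·1 = 0.02, so R = e^0.02 = 1.0202
Risk-neutral probability p = (e^0.02 − 0.6703)/(1.4918 − 0.6703) = 0.3499/0.8215 = 0.4259
Terminal stock prices: S_uu = 100.1, S_ud = 45, S_dd = 20.22
Terminal payoffs (K − S): max(-60.15, 0) = 0, max(-5, 0) = 0, max(19.78, 0) = 19.78
Node u (S = 67.13): V_u = e^(−0.02)·[0.4259·0.0000 + 0.5741·0.0000] = 0.0000
Node d (S = 30.16): V_d = e^(−0.02)·[0.4259·0.0000 + 0.5741·19.7802] = 11.1309
Node 0 (S = 45): V_0 = e^(−0.02)·[0.4259·0.0000 + 0.5741·11.1309] = 6.2637

$6.26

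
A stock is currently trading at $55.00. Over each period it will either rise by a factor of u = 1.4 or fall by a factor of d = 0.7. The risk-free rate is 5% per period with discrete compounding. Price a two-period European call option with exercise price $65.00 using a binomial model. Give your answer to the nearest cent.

$9.71

Risk-neutral probability p = (1 + 0.05 − 0.7)/(1.4 − 0.7) = 0.3500/0.7000 = 0.5000
Terminal stock prices: S_uu = 107.8, S_ud = 53.9, S_dd = 26.95
Terminal payoffs (S − K): max(42.8, 0) = 42.8, max(-11.1, 0) = 0, max(-38.05, 0) = 0
Node u (S = 77): V_u = 1/1.05·[0.5000·42.8000 + 0.5000·0.0000] = 20.3810
Node d (S = 38.5): V_d = 1/1.05·[0.5000·0.0000 + 0.5000·0.0000] = 0.0000
Node 0 (S = 55): V_0 = 1/1.05·[0.5000·20.3810 + 0.5000·0.0000] = 9.7052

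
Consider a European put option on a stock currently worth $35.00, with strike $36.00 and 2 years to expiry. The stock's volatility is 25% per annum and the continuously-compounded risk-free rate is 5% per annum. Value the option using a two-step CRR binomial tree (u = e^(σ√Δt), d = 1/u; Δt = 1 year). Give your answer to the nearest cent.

$3.29

CRR parameters: u = e^(σ√Δt) = e^(0.25·√1) = 1.2840, d = 1/u = 0.7788
Per-period rate: rΔt = 0.05·1 = 0.05, so R = e^0.05 = 1.0513
Risk-neutral probability p = (e^0.05 − 0.7788)/(1.2840 − 0.7788) = 0.2725/0.5052 = 0.5393
Terminal stock prices: S_uu = 57.71, S_ud = 35, S_dd = 21.23
Terminal payoffs (K − S): max(-21.71, 0) = 0, max(1, 0) = 1, max(14.77, 0) = 14.77
Node u (S = 44.94): V_u = e^(−0.05)·[0.5393·0.0000 + 0.4607·1.0000] = 0.4382
Node d (S = 27.26): V_d = e^(−0.05)·[0.5393·1.0000 + 0.4607·14.7714] = 6.9862
Node 0 (S = 35): V_0 = e^(−0.05)·[0.5393·0.4382 + 0.4607·6.9862] = 3.2864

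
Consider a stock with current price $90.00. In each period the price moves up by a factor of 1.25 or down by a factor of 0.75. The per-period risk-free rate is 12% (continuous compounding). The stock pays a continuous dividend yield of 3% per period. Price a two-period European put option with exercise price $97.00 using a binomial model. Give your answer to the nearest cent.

Per-period risk-free factor R = e^0.12 = 1.1275; dividend-adjusted growth = e^(0.12−0.03) = 1.0942.
Risk-neutral probability p = (1.0942 − 0.75)/(1.25 − 0.75) = 0.3442/0.5000 = 0.6883
Terminal stock prices: S_uu = 140.6, S_ud = 84.38, S_dd = 50.62
Terminal payoffs (K − S): max(-43.62, 0) = 0, max(12.62, 0) = 12.62, max(46.38, 0) = 46.38
Node u (S = 112.5): V_u = e^(−0.12)·[0.6883·0.0000 + 0.3117·12.6250] = 3.4897
Node d (S = 67.5): V_d = e^(−0.12)·[0.6883·12.6250 + 0.3117·46.3750] = 20.5262
Node 0 (S = 90): V_0 = e^(−0.12)·[0.6883·3.4897 + 0.3117·20.5262] = 7.8041

$7.80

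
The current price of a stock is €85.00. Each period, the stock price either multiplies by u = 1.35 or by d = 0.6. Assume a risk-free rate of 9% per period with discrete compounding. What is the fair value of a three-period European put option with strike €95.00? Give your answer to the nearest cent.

€12.93

Risk-neutral probability p = (1 + 0.09 − 0.6)/(1.35 − 0.6) = 0.4900/0.7500 = 0.6533
Terminal stock prices: S_uuu = 209.1, S_uud = 92.95, S_udd = 41.31, S_ddd = 18.36
Terminal payoffs (K − S): max(-114.1, 0) = 0, max(2.052, 0) = 2.052, max(53.69, 0) = 53.69, max(76.64, 0) = 76.64
Node uu (S = 154.9): V_uu = 1/1.09·[0.6533·0.0000 + 0.3467·2.0525] = 0.6528
Node ud (S = 68.85): V_ud = 1/1.09·[0.6533·2.0525 + 0.3467·53.6900] = 18.3060
Node dd (S = 30.6): V_dd = 1/1.09·[0.6533·53.6900 + 0.3467·76.6400] = 56.5560
Node u (S = 114.8): V_u = 1/1.09·[0.6533·0.6528 + 0.3467·18.3060] = 6.2134
Node d (S = 51): V_d = 1/1.09·[0.6533·18.3060 + 0.3467·56.5560] = 28.9596
Node 0 (S = 85): V_0 = 1/1.09·[0.6533·6.2134 + 0.3467·28.9596] = 12.9346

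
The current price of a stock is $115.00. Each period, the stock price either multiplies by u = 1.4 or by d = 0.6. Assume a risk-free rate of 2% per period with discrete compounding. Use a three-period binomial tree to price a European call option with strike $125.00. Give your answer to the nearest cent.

$29.77

Risk-neutral probability p = (1 + 0.02 − 0.6)/(1.4 − 0.6) = 0.4200/0.8000 = 0.5250
Terminal stock prices: S_uuu = 315.6, S_uud = 135.2, S_udd = 57.96, S_ddd = 24.84
Terminal payoffs (S − K): max(190.6, 0) = 190.6, max(10.24, 0) = 10.24, max(-67.04, 0) = 0, max(-100.2, 0) = 0
Node uu (S = 225.4): V_uu = 1/1.02·[0.5250·190.5600 + 0.4750·10.2400] = 102.8510
Node ud (S = 96.6): V_ud = 1/1.02·[0.5250·10.2400 + 0.4750·0.0000] = 5.2706
Node dd (S = 41.4): V_dd = 1/1.02·[0.5250·0.0000 + 0.4750·0.0000] = 0.0000
Node u (S = 161): V_u = 1/1.02·[0.5250·102.8510 + 0.4750·5.2706] = 55.3924
Node d (S = 69): V_d = 1/1.02·[0.5250·5.2706 + 0.4750·0.0000] = 2.7128
Node 0 (S = 115): V_0 = 1/1.02·[0.5250·55.3924 + 0.4750·2.7128] = 29.7741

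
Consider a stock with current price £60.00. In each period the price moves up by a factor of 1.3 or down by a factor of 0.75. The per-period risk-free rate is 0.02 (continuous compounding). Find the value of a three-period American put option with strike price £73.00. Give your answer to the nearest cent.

Risk-neutral probability p = (e^0.02 − 0.75)/(1.3 − 0.75) = 0.2702/0.5500 = 0.4913
Terminal stock prices: S_uuu = 131.8, S_uud = 76.05, S_udd = 43.88, S_ddd = 25.31
Terminal payoffs (K − S): max(-58.82, 0) = 0, max(-3.05, 0) = 0, max(29.12, 0) = 29.12, max(47.69, 0) = 47.69
Node uu (S = 101.4): continuation = e^(−0.02)·[0.4913·0.0000 + 0.5087·0.0000] = 0.0000; exercise value = 0.0000 ≤ continuation, so V_uu = 0.0000
Node ud (S = 58.5): continuation = e^(−0.02)·[0.4913·0.0000 + 0.5087·29.1250] = 14.5232; exercise value = 14.5000 ≤ continuation, so V_ud = 14.5232
Node dd (S = 33.75): continuation = e^(−0.02)·[0.4913·29.1250 + 0.5087·47.6875] = 37.8045; exercise value = 39.2500 > continuation, so V_dd = 39.2500 (exercise)
Node u (S = 78): continuation = e^(−0.02)·[0.4913·0.0000 + 0.5087·14.5232] = 7.2420; exercise value = 0.0000 ≤ continuation, so V_u = 7.2420
Node d (S = 45): continuation = e^(−0.02)·[0.4913·14.5232 + 0.5087·39.2500] = 26.5657; exercise value = 28.0000 > continuation, so V_d = 28.0000 (exercise)
Node 0 (S = 60): continuation = e^(−0.02)·[0.4913·7.2420 + 0.5087·28.0000] = 17.4496; exercise value = 13.0000 ≤ continuation, so V_0 = 17.4496

£17.45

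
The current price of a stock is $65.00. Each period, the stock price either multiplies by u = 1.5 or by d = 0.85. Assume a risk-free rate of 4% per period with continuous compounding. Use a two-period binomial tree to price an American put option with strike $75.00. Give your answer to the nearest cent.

Risk-neutral probability p = (e^0.04 − 0.85)/(1.5 − 0.85) = 0.1908/0.6500 = 0.2936
Terminal stock prices: S_uu = 146.2, S_ud = 82.88, S_dd = 46.96
Terminal payoffs (K − S): max(-71.25, 0) = 0, max(-7.875, 0) = 0, max(28.04, 0) = 28.04
Node u (S = 97.5): continuation = e^(−0.04)·[0.2936·0.0000 + 0.7064·0.0000] = 0.0000; exercise value = 0.0000 ≤ continuation, so V_u = 0.0000
Node d (S = 55.25): continuation = e^(−0.04)·[0.2936·0.0000 + 0.7064·28.0375] = 19.0303; exercise value = 19.7500 > continuation, so V_d = 19.7500 (exercise)
Node 0 (S = 65): continuation = e^(−0.04)·[0.2936·0.0000 + 0.7064·19.7500] = 13.4052; exercise value = 10.0000 ≤ continuation, so V_0 = 13.4052

$13.41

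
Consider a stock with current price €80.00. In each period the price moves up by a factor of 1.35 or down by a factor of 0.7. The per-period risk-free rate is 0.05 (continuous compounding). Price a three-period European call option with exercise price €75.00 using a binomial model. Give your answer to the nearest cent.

Risk-neutral probability p = (e^0.05 − 0.7)/(1.35 − 0.7) = 0.3513/0.6500 = 0.5404
Terminal stock prices: S_uuu = 196.8, S_uud = 102.1, S_udd = 52.92, S_ddd = 27.44
Terminal payoffs (S − K): max(121.8, 0) = 121.8, max(27.06, 0) = 27.06, max(-22.08, 0) = 0, max(-47.56, 0) = 0
Node uu (S = 145.8): V_uu = e^(−0.05)·[0.5404·121.8300 + 0.4596·27.0600] = 74.4578
Node ud (S = 75.6): V_ud = e^(−0.05)·[0.5404·27.0600 + 0.4596·0.0000] = 13.9105
Node dd (S = 39.2): V_dd = e^(−0.05)·[0.5404·0.0000 + 0.4596·0.0000] = 0.0000
Node u (S = 108): V_u = e^(−0.05)·[0.5404·74.4578 + 0.4596·13.9105] = 44.3570
Node d (S = 56): V_d = e^(−0.05)·[0.5404·13.9105 + 0.4596·0.0000] = 7.1508
Node 0 (S = 80): V_0 = e^(−0.05)·[0.5404·44.3570 + 0.4596·7.1508] = 25.9283

€25.93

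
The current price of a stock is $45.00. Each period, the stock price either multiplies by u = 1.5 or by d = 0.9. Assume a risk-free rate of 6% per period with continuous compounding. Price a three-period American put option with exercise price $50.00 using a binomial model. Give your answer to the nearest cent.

$6.53

Risk-neutral probability p = (e^0.06 − 0.9)/(1.5 − 0.9) = 0.1618/0.6000 = 0.2697
Terminal stock prices: S_uuu = 151.9, S_uud = 91.12, S_udd = 54.68, S_ddd = 32.81
Terminal payoffs (K − S): max(-101.9, 0) = 0, max(-41.12, 0) = 0, max(-4.675, 0) = 0, max(17.19, 0) = 17.19
Node uu (S = 101.2): continuation = e^(−0.06)·[0.2697·0.0000 + 0.7303·0.0000] = 0.0000; exercise value = 0.0000 ≤ continuation, so V_uu = 0.0000
Node ud (S = 60.75): continuation = e^(−0.06)·[0.2697·0.0000 + 0.7303·0.0000] = 0.0000; exercise value = 0.0000 ≤ continuation, so V_ud = 0.0000
Node dd (S = 36.45): continuation = e^(−0.06)·[0.2697·0.0000 + 0.7303·17.1950] = 11.8258; exercise value = 13.5500 > continuation, so V_dd = 13.5500 (exercise)
Node u (S = 67.5): continuation = e^(−0.06)·[0.2697·0.0000 + 0.7303·0.0000] = 0.0000; exercise value = 0.0000 ≤ continuation, so V_u = 0.0000
Node d (S = 40.5): continuation = e^(−0.06)·[0.2697·0.0000 + 0.7303·13.5500] = 9.3189; exercise value = 9.5000 > continuation, so V_d = 9.5000 (exercise)
Node 0 (S = 45): continuation = e^(−0.06)·[0.2697·0.0000 + 0.7303·9.5000] = 6.5336; exercise value = 5.0000 ≤ continuation, so V_0 = 6.5336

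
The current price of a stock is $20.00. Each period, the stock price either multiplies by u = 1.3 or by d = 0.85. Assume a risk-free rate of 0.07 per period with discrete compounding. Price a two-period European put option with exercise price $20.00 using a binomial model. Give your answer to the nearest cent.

$1.27

Risk-neutral probability p = (1 + 0.07 − 0.85)/(1.3 − 0.85) = 0.2200/0.4500 = 0.4889
Terminal stock prices: S_uu = 33.8, S_ud = 22.1, S_dd = 14.45
Terminal payoffs (K − S): max(-13.8, 0) = 0, max(-2.1, 0) = 0, max(5.55, 0) = 5.55
Node u (S = 26): V_u = 1/1.07·[0.4889·0.0000 + 0.5111·0.0000] = 0.0000
Node d (S = 17): V_d = 1/1.07·[0.4889·0.0000 + 0.5111·5.5500] = 2.6511
Node 0 (S = 20): V_0 = 1/1.07·[0.4889·0.0000 + 0.5111·2.6511] = 1.2664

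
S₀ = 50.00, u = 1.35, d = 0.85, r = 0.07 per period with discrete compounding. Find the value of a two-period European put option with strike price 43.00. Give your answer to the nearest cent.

Risk-neutral probability p = (1 + 0.07 − 0.85)/(1.35 − 0.85) = 0.2200/0.5000 = 0.4400
Terminal stock prices: S_uu = 91.13, S_ud = 57.38, S_dd = 36.12
Terminal payoffs (K − S): max(-48.13, 0) = 0, max(-14.38, 0) = 0, max(6.875, 0) = 6.875
Node u (S = 67.5): V_u = 1/1.07·[0.4400·0.0000 + 0.5600·0.0000] = 0.0000
Node d (S = 42.5): V_d = 1/1.07·[0.4400·0.0000 + 0.5600·6.8750] = 3.5981
Node 0 (S = 50): V_0 = 1/1.07·[0.4400·0.0000 + 0.5600·3.5981] = 1.8831

1.88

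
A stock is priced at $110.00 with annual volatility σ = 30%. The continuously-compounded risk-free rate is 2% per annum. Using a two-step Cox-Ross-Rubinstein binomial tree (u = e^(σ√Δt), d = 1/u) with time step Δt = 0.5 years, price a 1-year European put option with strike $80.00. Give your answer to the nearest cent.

CRR parameters: u = e^(σ√Δt) = e^(0.3·√0.5) = 1.2363, d = 1/u = 0.8089
Per-period rate: rΔt = 0.02·0.5 = 0.01, so R = e^0.01 = 1.0101
Risk-neutral probability p = (e^0.01 − 0.8089)/(1.2363 − 0.8089) = 0.2012/0.4275 = 0.4707
Terminal stock prices: S_uu = 168.1, S_ud = 110, S_dd = 71.97
Terminal payoffs (K − S): max(-88.13, 0) = 0, max(-30, 0) = 0, max(8.032, 0) = 8.032
Node u (S = 136): V_u = e^(−0.01)·[0.4707·0.0000 + 0.5293·0.0000] = 0.0000
Node d (S = 88.97): V_d = e^(−0.01)·[0.4707·0.0000 + 0.5293·8.0324] = 4.2094
Node 0 (S = 110): V_0 = e^(−0.01)·[0.4707·0.0000 + 0.5293·4.2094] = 2.2060

$2.21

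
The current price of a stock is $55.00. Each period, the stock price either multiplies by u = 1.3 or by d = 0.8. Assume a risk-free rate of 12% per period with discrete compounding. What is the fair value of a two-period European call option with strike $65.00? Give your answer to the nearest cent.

Risk-neutral probability p = (1 + 0.12 − 0.8)/(1.3 − 0.8) = 0.3200/0.5000 = 0.6400
Terminal stock prices: S_uu = 92.95, S_ud = 57.2, S_dd = 35.2
Terminal payoffs (S − K): max(27.95, 0) = 27.95, max(-7.8, 0) = 0, max(-29.8, 0) = 0
Node u (S = 71.5): V_u = 1/1.12·[0.6400·27.9500 + 0.3600·0.0000] = 15.9714
Node d (S = 44): V_d = 1/1.12·[0.6400·0.0000 + 0.3600·0.0000] = 0.0000
Node 0 (S = 55): V_0 = 1/1.12·[0.6400·15.9714 + 0.3600·0.0000] = 9.1265

$9.13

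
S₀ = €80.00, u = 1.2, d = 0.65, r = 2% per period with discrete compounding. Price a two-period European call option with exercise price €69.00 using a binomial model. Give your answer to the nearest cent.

Risk-neutral probability p = (1 + 0.02 − 0.65)/(1.2 − 0.65) = 0.3700/0.5500 = 0.6727
Terminal stock prices: S_uu = 115.2, S_ud = 62.4, S_dd = 33.8
Terminal payoffs (S − K): max(46.2, 0) = 46.2, max(-6.6, 0) = 0, max(-35.2, 0) = 0
Node u (S = 96): V_u = 1/1.02·[0.6727·46.2000 + 0.3273·0.0000] = 30.4706
Node d (S = 52): V_d = 1/1.02·[0.6727·0.0000 + 0.3273·0.0000] = 0.0000
Node 0 (S = 80): V_0 = 1/1.02·[0.6727·30.4706 + 0.3273·0.0000] = 20.0965

€20.10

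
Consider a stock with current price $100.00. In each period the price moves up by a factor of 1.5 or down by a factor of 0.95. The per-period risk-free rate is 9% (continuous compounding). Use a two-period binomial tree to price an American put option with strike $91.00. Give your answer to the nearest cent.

$0.34

Risk-neutral probability p = (e^0.09 − 0.95)/(1.5 − 0.95) = 0.1442/0.5500 = 0.2621
Terminal stock prices: S_uu = 225, S_ud = 142.5, S_dd = 90.25
Terminal payoffs (K − S): max(-134, 0) = 0, max(-51.5, 0) = 0, max(0.75, 0) = 0.75
Node u (S = 150): continuation = e^(−0.09)·[0.2621·0.0000 + 0.7379·0.0000] = 0.0000; exercise value = 0.0000 ≤ continuation, so V_u = 0.0000
Node d (S = 95): continuation = e^(−0.09)·[0.2621·0.0000 + 0.7379·0.7500] = 0.5058; exercise value = 0.0000 ≤ continuation, so V_d = 0.5058
Node 0 (S = 100): continuation = e^(−0.09)·[0.2621·0.0000 + 0.7379·0.5058] = 0.3411; exercise value = 0.0000 ≤ continuation, so V_0 = 0.3411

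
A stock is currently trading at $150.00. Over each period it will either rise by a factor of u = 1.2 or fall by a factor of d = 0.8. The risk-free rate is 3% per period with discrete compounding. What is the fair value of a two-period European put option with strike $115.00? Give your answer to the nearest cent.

Risk-neutral probability p = (1 + 0.03 − 0.8)/(1.2 − 0.8) = 0.2300/0.4000 = 0.5750
Terminal stock prices: S_uu = 216, S_ud = 144, S_dd = 96
Terminal payoffs (K − S): max(-101, 0) = 0, max(-29, 0) = 0, max(19, 0) = 19
Node u (S = 180): V_u = 1/1.03·[0.5750·0.0000 + 0.4250·0.0000] = 0.0000
Node d (S = 120): V_d = 1/1.03·[0.5750·0.0000 + 0.4250·19.0000] = 7.8398
Node 0 (S = 150): V_0 = 1/1.03·[0.5750·0.0000 + 0.4250·7.8398] = 3.2349

$3.23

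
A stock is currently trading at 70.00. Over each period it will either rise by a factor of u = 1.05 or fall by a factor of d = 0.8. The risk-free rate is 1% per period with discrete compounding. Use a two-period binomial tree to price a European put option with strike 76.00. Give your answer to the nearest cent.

5.32

Risk-neutral probability p = (1 + 0.01 − 0.8)/(1.05 − 0.8) = 0.2100/0.2500 = 0.8400
Terminal stock prices: S_uu = 77.17, S_ud = 58.8, S_dd = 44.8
Terminal payoffs (K − S): max(-1.175, 0) = 0, max(17.2, 0) = 17.2, max(31.2, 0) = 31.2
Node u (S = 73.5): V_u = 1/1.01·[0.8400·0.0000 + 0.1600·17.2000] = 2.7248
Node d (S = 56): V_d = 1/1.01·[0.8400·17.2000 + 0.1600·31.2000] = 19.2475
Node 0 (S = 70): V_0 = 1/1.01·[0.8400·2.7248 + 0.1600·19.2475] = 5.3152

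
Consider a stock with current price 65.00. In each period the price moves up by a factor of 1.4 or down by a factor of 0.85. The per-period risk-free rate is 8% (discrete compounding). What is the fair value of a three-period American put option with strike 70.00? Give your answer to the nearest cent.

8.42

Risk-neutral probability p = (1 + 0.08 − 0.85)/(1.4 − 0.85) = 0.2300/0.5500 = 0.4182
Terminal stock prices: S_uuu = 178.4, S_uud = 108.3, S_udd = 65.75, S_ddd = 39.92
Terminal payoffs (K − S): max(-108.4, 0) = 0, max(-38.29, 0) = 0, max(4.253, 0) = 4.253, max(30.08, 0) = 30.08
Node uu (S = 127.4): continuation = 1/1.08·[0.4182·0.0000 + 0.5818·0.0000] = 0.0000; exercise value = 0.0000 ≤ continuation, so V_uu = 0.0000
Node ud (S = 77.35): continuation = 1/1.08·[0.4182·0.0000 + 0.5818·4.2525] = 2.2909; exercise value = 0.0000 ≤ continuation, so V_ud = 2.2909
Node dd (S = 46.96): continuation = 1/1.08·[0.4182·4.2525 + 0.5818·30.0819] = 17.8523; exercise value = 23.0375 > continuation, so V_dd = 23.0375 (exercise)
Node u (S = 91): continuation = 1/1.08·[0.4182·0.0000 + 0.5818·2.2909] = 1.2342; exercise value = 0.0000 ≤ continuation, so V_u = 1.2342
Node d (S = 55.25): continuation = 1/1.08·[0.4182·2.2909 + 0.5818·23.0375] = 13.2978; exercise value = 14.7500 > continuation, so V_d = 14.7500 (exercise)
Node 0 (S = 65): continuation = 1/1.08·[0.4182·1.2342 + 0.5818·14.7500] = 8.4240; exercise value = 5.0000 ≤ continuation, so V_0 = 8.4240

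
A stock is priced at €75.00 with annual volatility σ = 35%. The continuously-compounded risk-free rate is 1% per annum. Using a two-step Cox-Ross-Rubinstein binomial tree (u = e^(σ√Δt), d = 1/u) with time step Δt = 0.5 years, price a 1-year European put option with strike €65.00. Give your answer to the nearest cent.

€5.81

CRR parameters: u = e^(σ√Δt) = e^(0.35·√0.5) = 1.2808, d = 1/u = 0.7808
Per-period rate: rΔt = 0.01·0.5 = 0.005, so R = e^0.005 = 1.0050
Risk-neutral probability p = (e^0.005 − 0.7808)/(1.2808 − 0.7808) = 0.2243/0.5000 = 0.4485
Terminal stock prices: S_uu = 123, S_ud = 75, S_dd = 45.72
Terminal payoffs (K − S): max(-58.03, 0) = 0, max(-10, 0) = 0, max(19.28, 0) = 19.28
Node u (S = 96.06): V_u = e^(−0.005)·[0.4485·0.0000 + 0.5515·0.0000] = 0.0000
Node d (S = 58.56): V_d = e^(−0.005)·[0.4485·0.0000 + 0.5515·19.2810] = 10.5811
Node 0 (S = 75): V_0 = e^(−0.005)·[0.4485·0.0000 + 0.5515·10.5811] = 5.8067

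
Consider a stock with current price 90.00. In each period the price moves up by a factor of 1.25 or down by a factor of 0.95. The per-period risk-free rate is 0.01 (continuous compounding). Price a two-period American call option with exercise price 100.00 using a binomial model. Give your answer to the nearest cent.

3.75

Risk-neutral probability p = (e^0.01 − 0.95)/(1.25 − 0.95) = 0.0601/0.3000 = 0.2002
Terminal stock prices: S_uu = 140.6, S_ud = 106.9, S_dd = 81.22
Terminal payoffs (S − K): max(40.62, 0) = 40.62, max(6.875, 0) = 6.875, max(-18.78, 0) = 0
Node u (S = 112.5): continuation = e^(−0.01)·[0.2002·40.6250 + 0.7998·6.8750] = 13.4950; exercise value = 12.5000 ≤ continuation, so V_u = 13.4950
Node d (S = 85.5): continuation = e^(−0.01)·[0.2002·6.8750 + 0.7998·0.0000] = 1.3625; exercise value = 0.0000 ≤ continuation, so V_d = 1.3625
Node 0 (S = 90): continuation = e^(−0.01)·[0.2002·13.4950 + 0.7998·1.3625] = 3.7533; exercise value = 0.0000 ≤ continuation, so V_0 = 3.7533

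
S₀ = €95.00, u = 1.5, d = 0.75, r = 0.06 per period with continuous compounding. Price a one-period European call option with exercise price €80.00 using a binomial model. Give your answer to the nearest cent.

€24.47

Risk-neutral probability p = (e^0.06 − 0.75)/(1.5 − 0.75) = 0.3118/0.7500 = 0.4158
Terminal stock prices: S_u = 142.5, S_d = 71.25
Terminal payoffs (S − K): max(62.5, 0) = 62.5, max(-8.75, 0) = 0
Node 0 (S = 95): V_0 = e^(−0.06)·[0.4158·62.5000 + 0.5842·0.0000] = 24.4730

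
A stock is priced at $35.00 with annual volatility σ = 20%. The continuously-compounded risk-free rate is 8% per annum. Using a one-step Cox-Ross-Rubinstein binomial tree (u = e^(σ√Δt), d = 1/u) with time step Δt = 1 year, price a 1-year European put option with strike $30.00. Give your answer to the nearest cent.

$0.43

CRR parameters: u = e^(σ√Δt) = e^(0.2·√1) = 1.2214, d = 1/u = 0.8187
Per-period rate: rΔt = 0.08·1 = 0.08, so R = e^0.08 = 1.0833
Risk-neutral probability p = (e^0.08 − 0.8187)/(1.2214 − 0.8187) = 0.2646/0.4027 = 0.6570
Terminal stock prices: S_u = 42.75, S_d = 28.66
Terminal payoffs (K − S): max(-12.75, 0) = 0, max(1.344, 0) = 1.344
Node 0 (S = 35): V_0 = e^(−0.08)·[0.6570·0.0000 + 0.3430·1.3444] = 0.4257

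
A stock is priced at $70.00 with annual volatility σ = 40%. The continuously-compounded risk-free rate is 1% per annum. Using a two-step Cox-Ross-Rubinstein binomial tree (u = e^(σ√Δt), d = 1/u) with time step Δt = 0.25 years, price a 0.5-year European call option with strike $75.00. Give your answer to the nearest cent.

$6.10

CRR parameters: u = e^(σ√Δt) = e^(0.4·√0.25) = 1.2214, d = 1/u = 0.8187
Per-period rate: rΔt = 0.01·0.25 = 0.0025, so R = e^0.0025 = 1.0025
Risk-neutral probability p = (e^0.0025 − 0.8187)/(1.2214 − 0.8187) = 0.1838/0.4027 = 0.4564
Terminal stock prices: S_uu = 104.4, S_ud = 70, S_dd = 46.92
Terminal payoffs (S − K): max(29.43, 0) = 29.43, max(-5, 0) = 0, max(-28.08, 0) = 0
Node u (S = 85.5): V_u = e^(−0.0025)·[0.4564·29.4277 + 0.5436·0.0000] = 13.3968
Node d (S = 57.31): V_d = e^(−0.0025)·[0.4564·0.0000 + 0.5436·0.0000] = 0.0000
Node 0 (S = 70): V_0 = e^(−0.0025)·[0.4564·13.3968 + 0.5436·0.0000] = 6.0988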